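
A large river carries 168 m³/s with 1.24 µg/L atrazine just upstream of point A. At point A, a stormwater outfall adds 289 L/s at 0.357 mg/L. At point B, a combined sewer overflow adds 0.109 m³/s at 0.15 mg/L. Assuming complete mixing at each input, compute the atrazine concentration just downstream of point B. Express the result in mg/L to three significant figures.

1.24 µg/L = 0.00124 mg/L.
289 L/s = 0.289 m³/s.
After input A: C = (168·0.00124 + 0.289·0.357) / 168.3 = 0.001851 mg/L.
After input B: C = (168.3·0.001851 + 0.109·0.15) / 168.4 = 0.001947 mg/L.

0.00195 mg/L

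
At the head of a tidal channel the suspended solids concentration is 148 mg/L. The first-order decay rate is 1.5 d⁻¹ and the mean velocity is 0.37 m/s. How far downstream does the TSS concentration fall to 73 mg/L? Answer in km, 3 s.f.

15.1 km

From C = C₀·e^(−kt), t = ln(C₀/C)/k = ln(148/73)/1.5 = 0.7068/1.5 = 0.4712 d.
Distance = v·t = 0.37 m/s × 4.071e+04 s = 1.506e+04 m = 15.06 km.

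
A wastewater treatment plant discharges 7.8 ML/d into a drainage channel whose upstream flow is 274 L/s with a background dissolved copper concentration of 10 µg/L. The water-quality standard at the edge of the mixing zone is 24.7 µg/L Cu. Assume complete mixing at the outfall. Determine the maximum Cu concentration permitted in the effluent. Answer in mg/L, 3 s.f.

7.8 ML/d = 0.09028 m³/s.
274 L/s = 0.274 m³/s.
10 µg/L = 0.01 mg/L.
24.7 µg/L = 0.0247 mg/L.
Mass balance: 0.0247·0.3643 = 0.09028·Cₑ + 0.274·0.01.
Cₑ = (0.008998 − 0.00274) / 0.09028 = 0.06932 mg/L.

0.0693 mg/L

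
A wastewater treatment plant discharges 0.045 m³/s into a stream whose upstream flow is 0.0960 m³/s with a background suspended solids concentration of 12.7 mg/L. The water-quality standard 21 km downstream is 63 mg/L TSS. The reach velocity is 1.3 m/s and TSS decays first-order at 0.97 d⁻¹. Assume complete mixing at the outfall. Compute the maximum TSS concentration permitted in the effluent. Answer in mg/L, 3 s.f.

210 mg/L

Travel time to the compliance point: t = 2.1e+04/1.3 = 1.615e+04 s = 0.187 d; decay factor exp(−0.97·0.187) = 0.8341.
So the concentration just after mixing may be at most 63/0.8341 = 75.53 mg/L.
Mass balance: 75.53·0.141 = 0.045·Cₑ + 0.096·12.7.
Cₑ = (10.65 − 1.219) / 0.045 = 209.6 mg/L.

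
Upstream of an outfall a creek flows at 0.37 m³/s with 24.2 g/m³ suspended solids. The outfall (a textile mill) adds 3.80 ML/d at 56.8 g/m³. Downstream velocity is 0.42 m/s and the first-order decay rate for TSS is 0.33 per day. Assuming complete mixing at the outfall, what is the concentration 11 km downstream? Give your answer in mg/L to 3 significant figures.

3.80 ML/d = 0.04398 m³/s.
After complete mixing, C₀ = (0.04398·56.8 + 0.37·24.2) / 0.414 = 27.66 mg/L.
Travel time t = 1.1e+04 m / 0.42 m/s = 2.619e+04 s = 0.3031 d.
C = 27.66·exp(−0.33·0.3031) = 27.66·0.9048 = 25.03 mg/L.

25.0 mg/L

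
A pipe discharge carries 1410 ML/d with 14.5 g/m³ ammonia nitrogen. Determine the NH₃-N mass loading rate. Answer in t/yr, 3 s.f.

7470 t/yr

1410 ML/d = 16.32 m³/s.
Mass flux = Q·C = 16.32 m³/s × 14.5 g/m³ = 236.6 g/s.
= 236.6 g/s × 31.56 = 7468 t/yr.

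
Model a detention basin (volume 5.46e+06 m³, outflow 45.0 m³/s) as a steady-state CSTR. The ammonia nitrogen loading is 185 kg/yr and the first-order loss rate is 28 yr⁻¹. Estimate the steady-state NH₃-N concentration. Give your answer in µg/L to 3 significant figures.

0.118 µg/L

Outflow Q = 45.0 m³/s × 3.156e+07 s/yr = 1.42e+09 m³/yr.
Steady-state CSTR mass balance: W = Q·C + k·V·C, so C = W/(Q + kV).
Q + kV = 1.42e+09 + 28·5.46e+06 = 1.573e+09 m³/yr.
C = 185/1.573e+09 = 1.176e-07 kg/m³ = 0.0001176 mg/L = 0.1176 µg/L.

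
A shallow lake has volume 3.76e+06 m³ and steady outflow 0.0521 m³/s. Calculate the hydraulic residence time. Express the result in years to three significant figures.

2.29 yr

Q = 0.0521 m³/s × 3.156e+07 s/yr = 1.644e+06 m³/yr.
Hydraulic residence time τ = V/Q = 3.76e+06/1.644e+06 = 2.287 yr.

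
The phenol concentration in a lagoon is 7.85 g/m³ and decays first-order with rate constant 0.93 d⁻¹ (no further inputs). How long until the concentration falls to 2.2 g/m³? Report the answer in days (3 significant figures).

t = ln(C₀/C)/k = ln(7.85/2.2)/0.93 = 1.272/0.93 = 1.368 d.

1.37 d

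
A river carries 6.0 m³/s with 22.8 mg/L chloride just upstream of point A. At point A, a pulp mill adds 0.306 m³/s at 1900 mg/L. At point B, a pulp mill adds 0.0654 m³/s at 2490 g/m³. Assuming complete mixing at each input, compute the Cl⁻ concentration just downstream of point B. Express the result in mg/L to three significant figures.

138 mg/L

After input A: C = (6·22.8 + 0.306·1900) / 6.306 = 113.9 mg/L.
After input B: C = (6.306·113.9 + 0.0654·2490) / 6.371 = 138.3 mg/L.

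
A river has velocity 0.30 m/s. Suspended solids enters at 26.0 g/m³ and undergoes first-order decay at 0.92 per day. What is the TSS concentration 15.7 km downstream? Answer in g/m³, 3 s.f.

14.9 g/m³

Travel time t = 15.7 km / 0.30 m/s = 1.57e+04/0.30 = 5.233e+04 s = 0.6057 d.
First-order decay: C = 26.0·exp(−0.92·0.6057) = 26.0·0.5728 = 14.89 g/m³.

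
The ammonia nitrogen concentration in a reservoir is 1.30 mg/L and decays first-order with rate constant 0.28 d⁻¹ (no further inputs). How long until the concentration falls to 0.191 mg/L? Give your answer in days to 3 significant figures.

6.85 d

t = ln(C₀/C)/k = ln(1.30/0.191)/0.28 = 1.918/0.28 = 6.849 d.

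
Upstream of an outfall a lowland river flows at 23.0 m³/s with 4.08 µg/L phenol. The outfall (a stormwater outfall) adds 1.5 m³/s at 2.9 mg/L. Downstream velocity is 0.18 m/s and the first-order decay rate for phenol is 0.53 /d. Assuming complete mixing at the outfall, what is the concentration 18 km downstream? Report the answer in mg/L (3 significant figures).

4.08 µg/L = 0.00408 mg/L.
After complete mixing, C₀ = (1.5·2.9 + 23·0.00408) / 24.5 = 0.1814 mg/L.
Travel time t = 1.8e+04 m / 0.18 m/s = 1e+05 s = 1.157 d.
C = 0.1814·exp(−0.53·1.157) = 0.1814·0.5415 = 0.09822 mg/L.

0.0982 mg/L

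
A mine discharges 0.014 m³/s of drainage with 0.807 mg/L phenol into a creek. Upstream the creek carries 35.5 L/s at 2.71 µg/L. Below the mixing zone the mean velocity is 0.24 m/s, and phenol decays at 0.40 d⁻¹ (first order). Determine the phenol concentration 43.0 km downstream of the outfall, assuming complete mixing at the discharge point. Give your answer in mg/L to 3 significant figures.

0.100 mg/L

35.5 L/s = 0.0355 m³/s.
2.71 µg/L = 0.00271 mg/L.
After complete mixing, C₀ = (0.014·0.807 + 0.0355·0.00271) / 0.0495 = 0.2302 mg/L.
Travel time t = 4.3e+04 m / 0.24 m/s = 1.792e+05 s = 2.074 d.
C = 0.2302·exp(−0.40·2.074) = 0.2302·0.4363 = 0.1004 mg/L.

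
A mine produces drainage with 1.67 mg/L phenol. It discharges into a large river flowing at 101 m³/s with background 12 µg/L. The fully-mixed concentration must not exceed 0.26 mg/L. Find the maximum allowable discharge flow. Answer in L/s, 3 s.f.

17800 L/s

12 µg/L = 0.012 mg/L.
Mass balance at complete mixing: C_std·(Q_w + Q_r) = Q_w·C_e + Q_r·C_b.
Rearranging, Q_w = Q_r·(C_std − C_b)/(C_e − C_std) = 101·(0.26 − 0.012) / (1.67 − 0.26) = 17.76 m³/s.
= 1.776e+04 L/s.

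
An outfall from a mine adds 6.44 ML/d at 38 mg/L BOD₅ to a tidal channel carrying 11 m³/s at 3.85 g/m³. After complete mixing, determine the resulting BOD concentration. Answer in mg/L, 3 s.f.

6.44 ML/d = 0.07454 m³/s.
Flow-weighted mixing gives C = (0.07454·38 + 11·3.85) / (0.07454 + 11) = 45.18/11.07 = 4.08 mg/L.

4.08 mg/L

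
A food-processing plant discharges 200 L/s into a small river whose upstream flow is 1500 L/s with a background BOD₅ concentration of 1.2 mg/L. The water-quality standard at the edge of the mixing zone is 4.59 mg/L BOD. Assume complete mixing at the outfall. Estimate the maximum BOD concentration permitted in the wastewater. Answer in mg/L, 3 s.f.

200 L/s = 0.2 m³/s.
1500 L/s = 1.5 m³/s.
Mass balance: 4.59·1.7 = 0.2·Cₑ + 1.5·1.2.
Cₑ = (7.803 − 1.8) / 0.2 = 30.02 mg/L.

30.0 mg/L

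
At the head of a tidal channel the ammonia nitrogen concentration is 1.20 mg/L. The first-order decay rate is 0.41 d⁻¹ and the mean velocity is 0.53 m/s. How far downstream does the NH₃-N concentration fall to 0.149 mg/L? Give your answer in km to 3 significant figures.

From C = C₀·e^(−kt), t = ln(C₀/C)/k = ln(1.20/0.149)/0.41 = 2.086/0.41 = 5.088 d.
Distance = v·t = 0.53 m/s × 4.396e+05 s = 2.33e+05 m = 233 km.

233 km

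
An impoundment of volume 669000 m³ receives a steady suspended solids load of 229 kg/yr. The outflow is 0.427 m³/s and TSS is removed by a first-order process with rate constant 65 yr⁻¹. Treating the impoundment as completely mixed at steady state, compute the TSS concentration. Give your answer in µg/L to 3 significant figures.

4.02 µg/L

Outflow Q = 0.427 m³/s × 3.156e+07 s/yr = 1.348e+07 m³/yr.
Steady-state CSTR mass balance: W = Q·C + k·V·C, so C = W/(Q + kV).
Q + kV = 1.348e+07 + 65·669000 = 5.696e+07 m³/yr.
C = 229/5.696e+07 = 4.02e-06 kg/m³ = 0.00402 mg/L = 4.02 µg/L.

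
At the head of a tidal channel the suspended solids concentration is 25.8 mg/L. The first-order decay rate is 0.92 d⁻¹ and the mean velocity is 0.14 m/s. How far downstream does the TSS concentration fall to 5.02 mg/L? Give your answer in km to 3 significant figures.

From C = C₀·e^(−kt), t = ln(C₀/C)/k = ln(25.8/5.02)/0.92 = 1.637/0.92 = 1.779 d.
Distance = v·t = 0.14 m/s × 1.537e+05 s = 2.152e+04 m = 21.52 km.

21.5 km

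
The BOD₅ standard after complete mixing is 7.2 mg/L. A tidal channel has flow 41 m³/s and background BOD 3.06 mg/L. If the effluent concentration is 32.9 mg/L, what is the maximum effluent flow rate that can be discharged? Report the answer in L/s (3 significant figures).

Mass balance at complete mixing: C_std·(Q_w + Q_r) = Q_w·C_e + Q_r·C_b.
Rearranging, Q_w = Q_r·(C_std − C_b)/(C_e − C_std) = 41·(7.2 − 3.06) / (32.9 − 7.2) = 6.605 m³/s.
= 6605 L/s.

6600 L/s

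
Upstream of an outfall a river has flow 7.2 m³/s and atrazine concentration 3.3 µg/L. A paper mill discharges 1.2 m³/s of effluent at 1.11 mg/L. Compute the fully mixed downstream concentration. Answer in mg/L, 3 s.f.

3.3 µg/L = 0.0033 mg/L.
Conservation of mass across the mixing zone: C = (1.2·1.11 + 7.2·0.0033) / (1.2 + 7.2) = 1.356/8.4 = 0.1614 mg/L.

0.161 mg/L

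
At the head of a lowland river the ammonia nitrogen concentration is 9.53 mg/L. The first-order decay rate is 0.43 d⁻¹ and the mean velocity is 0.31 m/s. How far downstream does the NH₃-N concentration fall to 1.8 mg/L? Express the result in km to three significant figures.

From C = C₀·e^(−kt), t = ln(C₀/C)/k = ln(9.53/1.8)/0.43 = 1.667/0.43 = 3.876 d.
Distance = v·t = 0.31 m/s × 3.349e+05 s = 1.038e+05 m = 103.8 km.

104 km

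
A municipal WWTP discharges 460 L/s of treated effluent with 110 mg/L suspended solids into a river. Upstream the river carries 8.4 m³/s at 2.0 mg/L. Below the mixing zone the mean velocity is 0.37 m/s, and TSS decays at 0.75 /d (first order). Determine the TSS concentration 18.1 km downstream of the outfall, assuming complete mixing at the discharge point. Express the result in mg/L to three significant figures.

460 L/s = 0.46 m³/s.
After complete mixing, C₀ = (0.46·110 + 8.4·2) / 8.86 = 7.607 mg/L.
Travel time t = 1.81e+04 m / 0.37 m/s = 4.892e+04 s = 0.5662 d.
C = 7.607·exp(−0.75·0.5662) = 7.607·0.654 = 4.975 mg/L.

4.98 mg/L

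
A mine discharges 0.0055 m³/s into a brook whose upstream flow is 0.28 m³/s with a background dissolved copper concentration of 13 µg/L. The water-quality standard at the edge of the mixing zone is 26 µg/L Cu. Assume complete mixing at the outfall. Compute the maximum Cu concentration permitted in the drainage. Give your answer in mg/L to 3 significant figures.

13 µg/L = 0.013 mg/L.
26 µg/L = 0.026 mg/L.
Mass balance: 0.026·0.2855 = 0.0055·Cₑ + 0.28·0.013.
Cₑ = (0.007423 − 0.00364) / 0.0055 = 0.6878 mg/L.

0.688 mg/L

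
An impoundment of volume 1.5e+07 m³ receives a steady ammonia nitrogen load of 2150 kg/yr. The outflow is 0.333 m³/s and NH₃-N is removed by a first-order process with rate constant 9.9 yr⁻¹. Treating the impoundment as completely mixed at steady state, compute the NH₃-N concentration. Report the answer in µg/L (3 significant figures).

Outflow Q = 0.333 m³/s × 3.156e+07 s/yr = 1.051e+07 m³/yr.
Steady-state CSTR mass balance: W = Q·C + k·V·C, so C = W/(Q + kV).
Q + kV = 1.051e+07 + 9.9·1.5e+07 = 1.59e+08 m³/yr.
C = 2150/1.59e+08 = 1.352e-05 kg/m³ = 0.01352 mg/L = 13.52 µg/L.

13.5 µg/L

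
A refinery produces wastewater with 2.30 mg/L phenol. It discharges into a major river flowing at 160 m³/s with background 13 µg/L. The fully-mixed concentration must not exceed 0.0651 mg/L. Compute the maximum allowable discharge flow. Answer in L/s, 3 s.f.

3730 L/s

13 µg/L = 0.013 mg/L.
Mass balance at complete mixing: C_std·(Q_w + Q_r) = Q_w·C_e + Q_r·C_b.
Rearranging, Q_w = Q_r·(C_std − C_b)/(C_e − C_std) = 160·(0.0651 − 0.013) / (2.3 − 0.0651) = 3.73 m³/s.
= 3730 L/s.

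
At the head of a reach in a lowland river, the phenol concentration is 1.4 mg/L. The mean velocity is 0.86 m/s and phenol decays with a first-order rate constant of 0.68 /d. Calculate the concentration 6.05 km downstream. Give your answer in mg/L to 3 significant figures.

Travel time t = 6.05 km / 0.86 m/s = 6050/0.86 = 7035 s = 0.08142 d.
First-order decay: C = 1.4·exp(−0.68·0.08142) = 1.4·0.9461 = 1.325 mg/L.

1.32 mg/L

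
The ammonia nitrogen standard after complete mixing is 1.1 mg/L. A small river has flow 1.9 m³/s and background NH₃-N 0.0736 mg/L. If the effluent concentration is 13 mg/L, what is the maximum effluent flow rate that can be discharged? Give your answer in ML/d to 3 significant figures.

Mass balance at complete mixing: C_std·(Q_w + Q_r) = Q_w·C_e + Q_r·C_b.
Rearranging, Q_w = Q_r·(C_std − C_b)/(C_e − C_std) = 1.9·(1.1 − 0.0736) / (13 − 1.1) = 0.1639 m³/s.
= 14.16 ML/d.

14.2 ML/d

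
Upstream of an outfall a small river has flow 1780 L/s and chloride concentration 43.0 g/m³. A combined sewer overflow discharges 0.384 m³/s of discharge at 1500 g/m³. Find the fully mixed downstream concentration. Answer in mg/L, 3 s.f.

302 mg/L

1780 L/s = 1.78 m³/s.
Conservation of mass across the mixing zone: C = (0.384·1500 + 1.78·43) / (0.384 + 1.78) = 652.5/2.164 = 301.5 mg/L.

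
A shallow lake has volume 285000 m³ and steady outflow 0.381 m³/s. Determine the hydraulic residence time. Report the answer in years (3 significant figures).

0.0237 yr

Q = 0.381 m³/s × 3.156e+07 s/yr = 1.202e+07 m³/yr.
Hydraulic residence time τ = V/Q = 285000/1.202e+07 = 0.0237 yr.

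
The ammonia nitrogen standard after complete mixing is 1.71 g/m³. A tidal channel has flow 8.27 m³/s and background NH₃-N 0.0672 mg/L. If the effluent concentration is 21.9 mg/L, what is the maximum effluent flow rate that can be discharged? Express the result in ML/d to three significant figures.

58.1 ML/d

Mass balance at complete mixing: C_std·(Q_w + Q_r) = Q_w·C_e + Q_r·C_b.
Rearranging, Q_w = Q_r·(C_std − C_b)/(C_e − C_std) = 8.27·(1.71 − 0.0672) / (21.9 − 1.71) = 0.6729 m³/s.
= 58.14 ML/d.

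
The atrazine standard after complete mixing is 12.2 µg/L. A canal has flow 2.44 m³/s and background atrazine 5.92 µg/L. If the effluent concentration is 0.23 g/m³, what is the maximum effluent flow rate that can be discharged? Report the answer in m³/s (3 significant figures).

0.0704 m³/s

5.92 µg/L = 0.00592 mg/L.
12.2 µg/L = 0.0122 mg/L.
Mass balance at complete mixing: C_std·(Q_w + Q_r) = Q_w·C_e + Q_r·C_b.
Rearranging, Q_w = Q_r·(C_std − C_b)/(C_e − C_std) = 2.44·(0.0122 − 0.00592) / (0.23 − 0.0122) = 0.07035 m³/s.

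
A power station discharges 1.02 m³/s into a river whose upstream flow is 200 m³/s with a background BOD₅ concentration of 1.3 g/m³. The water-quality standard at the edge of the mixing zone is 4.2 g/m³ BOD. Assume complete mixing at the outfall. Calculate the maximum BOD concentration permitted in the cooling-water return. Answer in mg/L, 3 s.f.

Mass balance: 4.2·201 = 1.02·Cₑ + 200·1.3.
Cₑ = (844.3 − 260) / 1.02 = 572.8 mg/L.

573 mg/L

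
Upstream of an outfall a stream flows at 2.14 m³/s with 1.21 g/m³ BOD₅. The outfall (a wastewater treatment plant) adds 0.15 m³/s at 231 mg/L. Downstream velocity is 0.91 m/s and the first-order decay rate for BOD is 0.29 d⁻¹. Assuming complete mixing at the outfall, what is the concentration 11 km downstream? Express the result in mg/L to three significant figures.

After complete mixing, C₀ = (0.15·231 + 2.14·1.21) / 2.29 = 16.26 mg/L.
Travel time t = 1.1e+04 m / 0.91 m/s = 1.209e+04 s = 0.1399 d.
C = 16.26·exp(−0.29·0.1399) = 16.26·0.9602 = 15.62 mg/L.

15.6 mg/L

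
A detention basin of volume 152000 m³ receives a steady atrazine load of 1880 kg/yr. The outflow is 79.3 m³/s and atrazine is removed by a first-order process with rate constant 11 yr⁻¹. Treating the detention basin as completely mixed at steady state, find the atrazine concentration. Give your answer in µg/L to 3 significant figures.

Outflow Q = 79.3 m³/s × 3.156e+07 s/yr = 2.503e+09 m³/yr.
Steady-state CSTR mass balance: W = Q·C + k·V·C, so C = W/(Q + kV).
Q + kV = 2.503e+09 + 11·152000 = 2.504e+09 m³/yr.
C = 1880/2.504e+09 = 7.507e-07 kg/m³ = 0.0007507 mg/L = 0.7507 µg/L.

0.751 µg/L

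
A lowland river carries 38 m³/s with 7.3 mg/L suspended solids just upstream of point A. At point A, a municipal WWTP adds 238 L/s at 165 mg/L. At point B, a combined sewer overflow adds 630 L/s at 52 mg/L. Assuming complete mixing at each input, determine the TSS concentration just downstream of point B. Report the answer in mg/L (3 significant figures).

238 L/s = 0.238 m³/s.
After input A: C = (38·7.3 + 0.238·165) / 38.24 = 8.282 mg/L.
630 L/s = 0.63 m³/s.
After input B: C = (38.24·8.282 + 0.63·52) / 38.87 = 8.99 mg/L.

8.99 mg/L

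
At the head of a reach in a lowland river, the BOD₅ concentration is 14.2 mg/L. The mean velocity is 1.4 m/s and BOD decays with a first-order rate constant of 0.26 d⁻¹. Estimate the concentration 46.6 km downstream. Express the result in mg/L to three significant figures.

12.8 mg/L

Travel time t = 46.6 km / 1.4 m/s = 4.66e+04/1.4 = 3.329e+04 s = 0.3853 d.
First-order decay: C = 14.2·exp(−0.26·0.3853) = 14.2·0.9047 = 12.85 mg/L.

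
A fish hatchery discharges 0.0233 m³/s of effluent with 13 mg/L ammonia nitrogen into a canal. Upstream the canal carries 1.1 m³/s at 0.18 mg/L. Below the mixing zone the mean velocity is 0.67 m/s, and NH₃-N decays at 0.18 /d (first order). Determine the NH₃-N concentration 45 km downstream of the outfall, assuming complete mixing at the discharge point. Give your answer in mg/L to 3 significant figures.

0.388 mg/L

After complete mixing, C₀ = (0.0233·13 + 1.1·0.18) / 1.123 = 0.4459 mg/L.
Travel time t = 4.5e+04 m / 0.67 m/s = 6.716e+04 s = 0.7774 d.
C = 0.4459·exp(−0.18·0.7774) = 0.4459·0.8694 = 0.3877 mg/L.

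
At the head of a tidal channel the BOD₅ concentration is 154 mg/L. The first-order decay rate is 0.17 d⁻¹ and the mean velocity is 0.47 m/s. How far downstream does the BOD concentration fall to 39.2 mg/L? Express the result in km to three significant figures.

From C = C₀·e^(−kt), t = ln(C₀/C)/k = ln(154/39.2)/0.17 = 1.368/0.17 = 8.049 d.
Distance = v·t = 0.47 m/s × 6.954e+05 s = 3.268e+05 m = 326.8 km.

327 km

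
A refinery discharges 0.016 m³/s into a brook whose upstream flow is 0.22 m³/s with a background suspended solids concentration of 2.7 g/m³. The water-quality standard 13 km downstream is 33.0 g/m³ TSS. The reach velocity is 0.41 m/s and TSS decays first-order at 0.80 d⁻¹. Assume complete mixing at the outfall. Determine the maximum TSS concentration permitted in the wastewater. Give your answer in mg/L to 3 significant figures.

Travel time to the compliance point: t = 1.3e+04/0.41 = 3.171e+04 s = 0.367 d; decay factor exp(−0.80·0.367) = 0.7456.
So the concentration just after mixing may be at most 33/0.7456 = 44.26 mg/L.
Mass balance: 44.26·0.236 = 0.016·Cₑ + 0.22·2.7.
Cₑ = (10.45 − 0.594) / 0.016 = 615.7 mg/L.

616 mg/L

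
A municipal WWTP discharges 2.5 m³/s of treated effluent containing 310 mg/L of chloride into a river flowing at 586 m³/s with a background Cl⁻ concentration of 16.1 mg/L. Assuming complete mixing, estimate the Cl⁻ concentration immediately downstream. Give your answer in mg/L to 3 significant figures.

17.3 mg/L

Conservation of mass across the mixing zone: C = (2.5·310 + 586·16.1) / (2.5 + 586) = 1.021e+04/588.5 = 17.35 mg/L.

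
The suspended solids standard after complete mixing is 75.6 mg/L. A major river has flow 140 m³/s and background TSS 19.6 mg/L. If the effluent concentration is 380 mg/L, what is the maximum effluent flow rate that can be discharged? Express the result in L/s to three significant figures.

Mass balance at complete mixing: C_std·(Q_w + Q_r) = Q_w·C_e + Q_r·C_b.
Rearranging, Q_w = Q_r·(C_std − C_b)/(C_e − C_std) = 140·(75.6 − 19.6) / (380 − 75.6) = 25.76 m³/s.
= 2.576e+04 L/s.

25800 L/s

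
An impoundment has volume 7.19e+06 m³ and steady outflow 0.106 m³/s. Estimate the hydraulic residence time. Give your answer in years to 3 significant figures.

Q = 0.106 m³/s × 3.156e+07 s/yr = 3.345e+06 m³/yr.
Hydraulic residence time τ = V/Q = 7.19e+06/3.345e+06 = 2.149 yr.

2.15 yr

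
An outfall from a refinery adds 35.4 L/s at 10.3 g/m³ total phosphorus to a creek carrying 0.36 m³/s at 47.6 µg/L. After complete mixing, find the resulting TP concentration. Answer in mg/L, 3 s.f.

0.965 mg/L

35.4 L/s = 0.0354 m³/s.
47.6 µg/L = 0.0476 mg/L.
Flow-weighted mixing gives C = (0.0354·10.3 + 0.36·0.0476) / (0.0354 + 0.36) = 0.3818/0.3954 = 0.9655 mg/L.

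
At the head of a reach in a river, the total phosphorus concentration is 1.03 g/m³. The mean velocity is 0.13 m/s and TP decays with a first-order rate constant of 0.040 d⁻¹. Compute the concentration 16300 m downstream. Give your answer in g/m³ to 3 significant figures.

Travel time t = 16300 m / 0.13 m/s = 1.63e+04/0.13 = 1.254e+05 s = 1.451 d.
First-order decay: C = 1.03·exp(−0.040·1.451) = 1.03·0.9436 = 0.9719 g/m³.

0.972 g/m³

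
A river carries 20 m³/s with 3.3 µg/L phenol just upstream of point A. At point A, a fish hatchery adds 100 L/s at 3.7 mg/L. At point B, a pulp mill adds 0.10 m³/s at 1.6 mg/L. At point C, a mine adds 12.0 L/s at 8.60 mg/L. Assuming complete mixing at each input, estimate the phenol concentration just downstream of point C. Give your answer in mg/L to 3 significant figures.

0.0346 mg/L

3.3 µg/L = 0.0033 mg/L.
100 L/s = 0.1 m³/s.
After input A: C = (20·0.0033 + 0.1·3.7) / 20.1 = 0.02169 mg/L.
After input B: C = (20.1·0.02169 + 0.1·1.6) / 20.2 = 0.0295 mg/L.
12.0 L/s = 0.012 m³/s.
After input C: C = (20.2·0.0295 + 0.012·8.6) / 20.21 = 0.03459 mg/L.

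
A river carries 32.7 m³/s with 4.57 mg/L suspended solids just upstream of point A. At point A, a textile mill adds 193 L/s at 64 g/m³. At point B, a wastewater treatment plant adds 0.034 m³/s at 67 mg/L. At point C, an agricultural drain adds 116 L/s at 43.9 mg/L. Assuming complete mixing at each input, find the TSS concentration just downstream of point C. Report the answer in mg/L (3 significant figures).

5.12 mg/L

193 L/s = 0.193 m³/s.
After input A: C = (32.7·4.57 + 0.193·64) / 32.89 = 4.919 mg/L.
After input B: C = (32.89·4.919 + 0.034·67) / 32.93 = 4.983 mg/L.
116 L/s = 0.116 m³/s.
After input C: C = (32.93·4.983 + 0.116·43.9) / 33.04 = 5.119 mg/L.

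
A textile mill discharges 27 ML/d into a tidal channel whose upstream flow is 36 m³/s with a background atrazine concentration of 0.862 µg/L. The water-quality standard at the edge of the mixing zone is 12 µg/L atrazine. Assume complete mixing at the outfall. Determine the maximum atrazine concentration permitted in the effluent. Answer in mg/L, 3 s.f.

27 ML/d = 0.3125 m³/s.
0.862 µg/L = 0.000862 mg/L.
12 µg/L = 0.012 mg/L.
Mass balance: 0.012·36.31 = 0.3125·Cₑ + 36·0.000862.
Cₑ = (0.4358 − 0.03103) / 0.3125 = 1.295 mg/L.

1.30 mg/L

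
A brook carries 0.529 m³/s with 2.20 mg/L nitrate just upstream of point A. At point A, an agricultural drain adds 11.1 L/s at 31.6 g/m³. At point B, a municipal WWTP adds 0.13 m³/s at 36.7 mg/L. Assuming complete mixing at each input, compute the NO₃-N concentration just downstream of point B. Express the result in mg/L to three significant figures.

9.38 mg/L

11.1 L/s = 0.0111 m³/s.
After input A: C = (0.529·2.2 + 0.0111·31.6) / 0.5401 = 2.804 mg/L.
After input B: C = (0.5401·2.804 + 0.13·36.7) / 0.6701 = 9.38 mg/L.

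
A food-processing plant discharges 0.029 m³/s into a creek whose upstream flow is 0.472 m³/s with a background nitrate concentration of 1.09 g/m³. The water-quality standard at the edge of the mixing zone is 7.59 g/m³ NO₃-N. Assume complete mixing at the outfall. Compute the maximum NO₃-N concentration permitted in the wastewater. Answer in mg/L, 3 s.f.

Mass balance: 7.59·0.501 = 0.029·Cₑ + 0.472·1.09.
Cₑ = (3.803 − 0.5145) / 0.029 = 113.4 mg/L.

113 mg/L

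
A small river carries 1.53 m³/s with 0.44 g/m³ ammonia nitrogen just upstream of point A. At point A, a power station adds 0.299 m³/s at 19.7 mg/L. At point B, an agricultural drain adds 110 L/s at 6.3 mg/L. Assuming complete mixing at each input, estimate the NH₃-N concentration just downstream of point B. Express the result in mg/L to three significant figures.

3.74 mg/L

After input A: C = (1.53·0.44 + 0.299·19.7) / 1.829 = 3.589 mg/L.
110 L/s = 0.11 m³/s.
After input B: C = (1.829·3.589 + 0.11·6.3) / 1.939 = 3.742 mg/L.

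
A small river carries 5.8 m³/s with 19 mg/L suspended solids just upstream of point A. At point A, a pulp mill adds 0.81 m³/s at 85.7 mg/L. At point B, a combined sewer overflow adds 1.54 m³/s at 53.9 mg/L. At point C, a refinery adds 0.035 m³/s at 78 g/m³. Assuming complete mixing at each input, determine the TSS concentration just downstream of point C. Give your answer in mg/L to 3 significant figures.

After input A: C = (5.8·19 + 0.81·85.7) / 6.61 = 27.17 mg/L.
After input B: C = (6.61·27.17 + 1.54·53.9) / 8.15 = 32.22 mg/L.
After input C: C = (8.15·32.22 + 0.035·78) / 8.185 = 32.42 mg/L.

32.4 mg/L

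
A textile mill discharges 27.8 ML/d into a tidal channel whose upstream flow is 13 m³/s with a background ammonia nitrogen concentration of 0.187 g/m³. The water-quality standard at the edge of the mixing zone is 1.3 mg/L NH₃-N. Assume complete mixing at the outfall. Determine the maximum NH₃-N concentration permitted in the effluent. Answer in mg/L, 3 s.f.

27.8 ML/d = 0.3218 m³/s.
Mass balance: 1.3·13.32 = 0.3218·Cₑ + 13·0.187.
Cₑ = (17.32 − 2.431) / 0.3218 = 46.27 mg/L.

46.3 mg/L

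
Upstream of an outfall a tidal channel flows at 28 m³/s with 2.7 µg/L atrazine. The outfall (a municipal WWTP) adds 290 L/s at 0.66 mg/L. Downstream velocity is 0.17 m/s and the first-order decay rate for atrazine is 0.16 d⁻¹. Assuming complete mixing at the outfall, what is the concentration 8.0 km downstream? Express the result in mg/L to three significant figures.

290 L/s = 0.29 m³/s.
2.7 µg/L = 0.0027 mg/L.
After complete mixing, C₀ = (0.29·0.66 + 28·0.0027) / 28.29 = 0.009438 mg/L.
Travel time t = 8000 m / 0.17 m/s = 4.706e+04 s = 0.5447 d.
C = 0.009438·exp(−0.16·0.5447) = 0.009438·0.9165 = 0.00865 mg/L.

0.00865 mg/L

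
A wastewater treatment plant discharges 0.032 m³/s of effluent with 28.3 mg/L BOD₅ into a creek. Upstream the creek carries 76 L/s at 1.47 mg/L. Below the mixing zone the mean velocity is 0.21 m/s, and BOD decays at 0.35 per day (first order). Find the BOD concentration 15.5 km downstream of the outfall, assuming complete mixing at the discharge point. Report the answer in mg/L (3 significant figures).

76 L/s = 0.076 m³/s.
After complete mixing, C₀ = (0.032·28.3 + 0.076·1.47) / 0.108 = 9.42 mg/L.
Travel time t = 1.55e+04 m / 0.21 m/s = 7.381e+04 s = 0.8543 d.
C = 9.42·exp(−0.35·0.8543) = 9.42·0.7416 = 6.985 mg/L.

6.99 mg/L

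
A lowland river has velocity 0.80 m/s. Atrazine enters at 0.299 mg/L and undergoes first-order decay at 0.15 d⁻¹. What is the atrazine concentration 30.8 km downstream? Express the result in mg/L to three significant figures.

0.280 mg/L

Travel time t = 30.8 km / 0.80 m/s = 3.08e+04/0.80 = 3.85e+04 s = 0.4456 d.
First-order decay: C = 0.299·exp(−0.15·0.4456) = 0.299·0.9353 = 0.2797 mg/L.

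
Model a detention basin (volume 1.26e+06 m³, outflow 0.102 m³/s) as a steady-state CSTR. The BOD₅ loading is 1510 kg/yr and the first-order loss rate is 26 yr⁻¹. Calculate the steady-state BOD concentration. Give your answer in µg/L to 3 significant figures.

Outflow Q = 0.102 m³/s × 3.156e+07 s/yr = 3.219e+06 m³/yr.
Steady-state CSTR mass balance: W = Q·C + k·V·C, so C = W/(Q + kV).
Q + kV = 3.219e+06 + 26·1.26e+06 = 3.598e+07 m³/yr.
C = 1510/3.598e+07 = 4.197e-05 kg/m³ = 0.04197 mg/L = 41.97 µg/L.

42.0 µg/L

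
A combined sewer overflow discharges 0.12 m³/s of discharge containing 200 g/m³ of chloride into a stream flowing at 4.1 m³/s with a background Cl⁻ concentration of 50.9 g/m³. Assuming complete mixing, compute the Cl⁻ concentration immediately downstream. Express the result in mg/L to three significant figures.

Flow-weighted mixing gives C = (0.12·200 + 4.1·50.9) / (0.12 + 4.1) = 232.7/4.22 = 55.14 mg/L.

55.1 mg/L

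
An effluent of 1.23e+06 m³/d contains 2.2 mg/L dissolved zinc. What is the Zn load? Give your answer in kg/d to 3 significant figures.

1.23e+06 m³/d = 14.24 m³/s.
Mass flux = Q·C = 14.24 m³/s × 2.2 g/m³ = 31.32 g/s.
= 31.32 g/s × 86.4 = 2706 kg/d.

2710 kg/d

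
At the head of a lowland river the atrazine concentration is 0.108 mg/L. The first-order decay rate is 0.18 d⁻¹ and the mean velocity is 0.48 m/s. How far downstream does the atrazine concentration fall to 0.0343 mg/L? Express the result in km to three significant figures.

264 km

From C = C₀·e^(−kt), t = ln(C₀/C)/k = ln(0.108/0.0343)/0.18 = 1.147/0.18 = 6.372 d.
Distance = v·t = 0.48 m/s × 5.506e+05 s = 2.643e+05 m = 264.3 km.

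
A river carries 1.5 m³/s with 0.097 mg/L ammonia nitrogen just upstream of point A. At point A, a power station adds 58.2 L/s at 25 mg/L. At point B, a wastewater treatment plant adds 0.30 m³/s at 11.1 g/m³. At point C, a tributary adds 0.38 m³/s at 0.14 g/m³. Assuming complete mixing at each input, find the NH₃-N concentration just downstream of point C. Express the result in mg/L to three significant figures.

2.23 mg/L

58.2 L/s = 0.0582 m³/s.
After input A: C = (1.5·0.097 + 0.0582·25) / 1.558 = 1.027 mg/L.
After input B: C = (1.558·1.027 + 0.3·11.1) / 1.858 = 2.653 mg/L.
After input C: C = (1.858·2.653 + 0.38·0.14) / 2.238 = 2.227 mg/L.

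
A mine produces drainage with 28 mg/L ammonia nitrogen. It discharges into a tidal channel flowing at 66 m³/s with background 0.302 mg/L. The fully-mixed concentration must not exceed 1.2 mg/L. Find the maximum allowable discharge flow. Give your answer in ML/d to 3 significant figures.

Mass balance at complete mixing: C_std·(Q_w + Q_r) = Q_w·C_e + Q_r·C_b.
Rearranging, Q_w = Q_r·(C_std − C_b)/(C_e − C_std) = 66·(1.2 − 0.302) / (28 − 1.2) = 2.211 m³/s.
= 191.1 ML/d.

191 ML/d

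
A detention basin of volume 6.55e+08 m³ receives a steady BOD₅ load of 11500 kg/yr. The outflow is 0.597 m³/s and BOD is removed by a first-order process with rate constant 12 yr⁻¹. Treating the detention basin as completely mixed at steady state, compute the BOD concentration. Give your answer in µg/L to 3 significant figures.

1.46 µg/L

Outflow Q = 0.597 m³/s × 3.156e+07 s/yr = 1.884e+07 m³/yr.
Steady-state CSTR mass balance: W = Q·C + k·V·C, so C = W/(Q + kV).
Q + kV = 1.884e+07 + 12·6.55e+08 = 7.879e+09 m³/yr.
C = 11500/7.879e+09 = 1.46e-06 kg/m³ = 0.00146 mg/L = 1.46 µg/L.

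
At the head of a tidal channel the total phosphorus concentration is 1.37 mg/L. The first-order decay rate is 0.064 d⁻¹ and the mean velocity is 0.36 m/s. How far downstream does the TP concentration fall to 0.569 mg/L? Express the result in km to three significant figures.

427 km

From C = C₀·e^(−kt), t = ln(C₀/C)/k = ln(1.37/0.569)/0.064 = 0.8787/0.064 = 13.73 d.
Distance = v·t = 0.36 m/s × 1.186e+06 s = 4.27e+05 m = 427 km.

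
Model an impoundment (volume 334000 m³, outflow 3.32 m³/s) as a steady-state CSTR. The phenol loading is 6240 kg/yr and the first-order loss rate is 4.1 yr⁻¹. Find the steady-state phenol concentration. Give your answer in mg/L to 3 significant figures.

0.0588 mg/L

Outflow Q = 3.32 m³/s × 3.156e+07 s/yr = 1.048e+08 m³/yr.
Steady-state CSTR mass balance: W = Q·C + k·V·C, so C = W/(Q + kV).
Q + kV = 1.048e+08 + 4.1·334000 = 1.061e+08 m³/yr.
C = 6240/1.061e+08 = 5.879e-05 kg/m³ = 0.05879 mg/L.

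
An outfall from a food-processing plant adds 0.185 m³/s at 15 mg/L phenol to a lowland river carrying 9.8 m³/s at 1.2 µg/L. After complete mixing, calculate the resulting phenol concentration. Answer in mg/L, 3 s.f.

1.2 µg/L = 0.0012 mg/L.
Conservation of mass across the mixing zone: C = (0.185·15 + 9.8·0.0012) / (0.185 + 9.8) = 2.787/9.985 = 0.2791 mg/L.

0.279 mg/L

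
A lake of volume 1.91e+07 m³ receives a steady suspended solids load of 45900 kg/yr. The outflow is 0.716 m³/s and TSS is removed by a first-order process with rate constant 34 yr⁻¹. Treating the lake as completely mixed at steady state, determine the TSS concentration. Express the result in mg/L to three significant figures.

Outflow Q = 0.716 m³/s × 3.156e+07 s/yr = 2.26e+07 m³/yr.
Steady-state CSTR mass balance: W = Q·C + k·V·C, so C = W/(Q + kV).
Q + kV = 2.26e+07 + 34·1.91e+07 = 6.72e+08 m³/yr.
C = 45900/6.72e+08 = 6.83e-05 kg/m³ = 0.0683 mg/L.

0.0683 mg/L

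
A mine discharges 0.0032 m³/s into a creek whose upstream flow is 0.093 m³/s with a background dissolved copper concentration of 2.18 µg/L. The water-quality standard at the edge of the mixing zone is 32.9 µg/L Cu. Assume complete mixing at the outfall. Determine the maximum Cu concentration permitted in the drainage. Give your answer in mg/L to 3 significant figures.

0.926 mg/L

2.18 µg/L = 0.00218 mg/L.
32.9 µg/L = 0.0329 mg/L.
Mass balance: 0.0329·0.0962 = 0.0032·Cₑ + 0.093·0.00218.
Cₑ = (0.003165 − 0.0002027) / 0.0032 = 0.9257 mg/L.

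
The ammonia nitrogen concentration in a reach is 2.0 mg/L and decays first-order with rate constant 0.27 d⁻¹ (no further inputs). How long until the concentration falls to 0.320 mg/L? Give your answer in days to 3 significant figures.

6.79 d

t = ln(C₀/C)/k = ln(2.0/0.320)/0.27 = 1.833/0.27 = 6.787 d.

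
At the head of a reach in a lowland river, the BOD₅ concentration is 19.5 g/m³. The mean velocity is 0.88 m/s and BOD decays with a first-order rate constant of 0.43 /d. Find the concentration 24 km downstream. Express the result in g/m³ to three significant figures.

Travel time t = 24 km / 0.88 m/s = 2.4e+04/0.88 = 2.727e+04 s = 0.3157 d.
First-order decay: C = 19.5·exp(−0.43·0.3157) = 19.5·0.8731 = 17.02 g/m³.

17.0 g/m³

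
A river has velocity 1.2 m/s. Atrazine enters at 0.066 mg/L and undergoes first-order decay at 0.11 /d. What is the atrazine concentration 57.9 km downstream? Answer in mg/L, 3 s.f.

Travel time t = 57.9 km / 1.2 m/s = 5.79e+04/1.2 = 4.825e+04 s = 0.5584 d.
First-order decay: C = 0.066·exp(−0.11·0.5584) = 0.066·0.9404 = 0.06207 mg/L.

0.0621 mg/L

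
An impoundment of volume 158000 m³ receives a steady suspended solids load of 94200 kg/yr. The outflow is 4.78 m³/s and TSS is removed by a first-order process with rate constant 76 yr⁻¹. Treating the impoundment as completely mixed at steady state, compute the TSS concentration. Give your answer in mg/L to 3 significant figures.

0.578 mg/L

Outflow Q = 4.78 m³/s × 3.156e+07 s/yr = 1.508e+08 m³/yr.
Steady-state CSTR mass balance: W = Q·C + k·V·C, so C = W/(Q + kV).
Q + kV = 1.508e+08 + 76·158000 = 1.629e+08 m³/yr.
C = 94200/1.629e+08 = 0.0005784 kg/m³ = 0.5784 mg/L.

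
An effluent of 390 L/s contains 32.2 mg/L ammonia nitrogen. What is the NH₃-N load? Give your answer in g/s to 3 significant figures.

390 L/s = 0.39 m³/s.
Mass flux = Q·C = 0.39 m³/s × 32.2 g/m³ = 12.56 g/s.

12.6 g/s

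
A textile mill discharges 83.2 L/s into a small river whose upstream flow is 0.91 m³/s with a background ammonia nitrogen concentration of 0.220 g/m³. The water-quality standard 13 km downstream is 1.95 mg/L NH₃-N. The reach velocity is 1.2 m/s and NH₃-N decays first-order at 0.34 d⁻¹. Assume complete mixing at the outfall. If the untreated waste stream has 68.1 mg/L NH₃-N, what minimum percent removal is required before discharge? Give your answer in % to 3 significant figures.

67.9 %

83.2 L/s = 0.0832 m³/s.
Travel time to the compliance point: t = 1.3e+04/1.2 = 1.083e+04 s = 0.1254 d; decay factor exp(−0.34·0.1254) = 0.9583.
So the concentration just after mixing may be at most 1.95/0.9583 = 2.035 mg/L.
Mass balance: 2.035·0.9932 = 0.0832·Cₑ + 0.91·0.22.
Cₑ = (2.021 − 0.2002) / 0.0832 = 21.89 mg/L.
Required removal = 1 − 21.89/68.1 = 67.86 %.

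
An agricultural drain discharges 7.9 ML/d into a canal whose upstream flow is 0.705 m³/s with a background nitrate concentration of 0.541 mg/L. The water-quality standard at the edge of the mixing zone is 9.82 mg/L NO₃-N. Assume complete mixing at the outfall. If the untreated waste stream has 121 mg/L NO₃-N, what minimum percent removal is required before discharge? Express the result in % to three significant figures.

7.9 ML/d = 0.09144 m³/s.
Mass balance: 9.82·0.7964 = 0.09144·Cₑ + 0.705·0.541.
Cₑ = (7.821 − 0.3814) / 0.09144 = 81.36 mg/L.
Required removal = 1 − 81.36/121 = 32.76 %.

32.8 %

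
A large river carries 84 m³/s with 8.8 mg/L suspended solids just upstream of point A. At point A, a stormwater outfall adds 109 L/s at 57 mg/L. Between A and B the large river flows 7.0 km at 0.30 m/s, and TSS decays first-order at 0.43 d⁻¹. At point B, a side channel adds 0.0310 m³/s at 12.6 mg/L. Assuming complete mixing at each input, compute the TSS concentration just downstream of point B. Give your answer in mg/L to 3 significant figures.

7.89 mg/L

109 L/s = 0.109 m³/s.
After input A: C = (84·8.8 + 0.109·57) / 84.11 = 8.862 mg/L.
Over the 7.0 km reach to input B (t = 2.333e+04 s = 0.2701 d), decay gives C = 8.862·exp(−0.43·0.2701) = 7.891 mg/L.
After input B: C = (84.11·7.891 + 0.031·12.6) / 84.14 = 7.893 mg/L.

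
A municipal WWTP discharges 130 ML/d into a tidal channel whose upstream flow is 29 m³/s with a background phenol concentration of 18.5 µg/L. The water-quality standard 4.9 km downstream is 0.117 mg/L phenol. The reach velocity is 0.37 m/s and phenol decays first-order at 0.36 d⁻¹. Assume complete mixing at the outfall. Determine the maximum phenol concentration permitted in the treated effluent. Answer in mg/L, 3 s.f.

130 ML/d = 1.505 m³/s.
18.5 µg/L = 0.0185 mg/L.
Travel time to the compliance point: t = 4900/0.37 = 1.324e+04 s = 0.1533 d; decay factor exp(−0.36·0.1533) = 0.9463.
So the concentration just after mixing may be at most 0.117/0.9463 = 0.1236 mg/L.
Mass balance: 0.1236·30.5 = 1.505·Cₑ + 29·0.0185.
Cₑ = (3.772 − 0.5365) / 1.505 = 2.15 mg/L.

2.15 mg/L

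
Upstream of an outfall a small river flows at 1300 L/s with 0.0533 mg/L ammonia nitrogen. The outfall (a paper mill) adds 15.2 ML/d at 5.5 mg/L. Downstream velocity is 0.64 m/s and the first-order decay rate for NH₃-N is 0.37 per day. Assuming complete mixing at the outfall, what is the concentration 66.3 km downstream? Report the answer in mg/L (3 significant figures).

15.2 ML/d = 0.1759 m³/s.
1300 L/s = 1.3 m³/s.
After complete mixing, C₀ = (0.1759·5.5 + 1.3·0.0533) / 1.476 = 0.7025 mg/L.
Travel time t = 6.63e+04 m / 0.64 m/s = 1.036e+05 s = 1.199 d.
C = 0.7025·exp(−0.37·1.199) = 0.7025·0.6417 = 0.4508 mg/L.

0.451 mg/L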